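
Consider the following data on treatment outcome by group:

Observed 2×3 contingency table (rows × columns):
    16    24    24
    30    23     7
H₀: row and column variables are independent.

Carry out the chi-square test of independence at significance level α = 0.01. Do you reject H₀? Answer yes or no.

Row totals [64, 60], col totals [46, 47, 31], n=124
χ² = (16−23.74)²/23.74 + (24−24.26)²/24.26 + (24−16.00)²/16.00 + (30−22.26)²/22.26 + (23−22.74)²/22.74 + (7−15.00)²/15.00 = 13.4897
df = 2
p-value (upper-tail) = 0.00118
At α=0.01: p < α → reject H₀

reject H₀: yes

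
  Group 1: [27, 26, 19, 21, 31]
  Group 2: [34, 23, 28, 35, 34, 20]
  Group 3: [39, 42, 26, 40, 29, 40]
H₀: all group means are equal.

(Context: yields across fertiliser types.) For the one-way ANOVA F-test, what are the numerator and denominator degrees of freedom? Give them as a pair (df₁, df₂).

k = 3 groups, N = 17 total
df = (k−1, N−k) = (3−1, 17−3) = (2, 14)

degrees of freedom = [2, 14]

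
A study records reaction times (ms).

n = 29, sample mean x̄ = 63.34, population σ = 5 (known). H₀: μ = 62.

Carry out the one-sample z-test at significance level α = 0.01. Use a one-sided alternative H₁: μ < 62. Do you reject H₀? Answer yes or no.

SE = σ/√n = 5/√29 = 0.9285
z = (x̄−μ₀)/SE = (63.34−62)/0.9285 = 1.4432
p-value (one-sided, H₁ less) = 0.92552
At α=0.01: p ≥ α → fail to reject H₀

reject H₀: no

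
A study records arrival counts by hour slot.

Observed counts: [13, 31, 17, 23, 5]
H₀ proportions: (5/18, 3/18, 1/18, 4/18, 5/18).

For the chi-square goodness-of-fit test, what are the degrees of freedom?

df = k − 1 = 5 − 1 = 4

degrees of freedom = 4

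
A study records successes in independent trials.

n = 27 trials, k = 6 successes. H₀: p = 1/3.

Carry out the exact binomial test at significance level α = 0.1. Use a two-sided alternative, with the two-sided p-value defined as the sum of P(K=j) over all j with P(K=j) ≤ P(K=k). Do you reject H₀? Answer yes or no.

reject H₀: no

Exact binomial: n=27, k=6, p₀=1/3=0.3333
P(X=j) = C(n,j)·p₀^j·(1−p₀)^(n−j); p = Σ P(X=j) over j with P(X=j) ≤ P(X=6)
p-value (two-sided) = 0.30708
At α=0.1: p ≥ α → fail to reject H₀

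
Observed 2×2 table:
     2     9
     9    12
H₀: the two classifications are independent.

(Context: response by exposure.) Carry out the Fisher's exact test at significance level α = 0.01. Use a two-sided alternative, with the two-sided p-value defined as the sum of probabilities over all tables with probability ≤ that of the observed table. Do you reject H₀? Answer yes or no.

reject H₀: no

Margins: r₁=11, r₂=21, c₁=11, c₂=21, n=32
p_obs = C(11,2)·C(21,9)/C(32,11); sum pmf over tables with pmf ≤ p_obs
p-value (two-sided) = 0.24806
At α=0.01: p ≥ α → fail to reject H₀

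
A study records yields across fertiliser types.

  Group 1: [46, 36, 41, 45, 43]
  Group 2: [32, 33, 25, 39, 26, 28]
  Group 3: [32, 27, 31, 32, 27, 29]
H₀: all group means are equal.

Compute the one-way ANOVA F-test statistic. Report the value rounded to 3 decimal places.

Group means [42.20, 30.50, 29.67], grand mean 33.647
SSB = Σnᵢ(x̄ᵢ−x̄)² = 520.249; SSW = ΣΣ(x−x̄ᵢ)² = 227.633
MSB = 520.249/2 = 260.1245; MSW = 227.633/14 = 16.2595
F = MSB/MSW = 15.9983
df = (2, 14)

test statistic = 15.998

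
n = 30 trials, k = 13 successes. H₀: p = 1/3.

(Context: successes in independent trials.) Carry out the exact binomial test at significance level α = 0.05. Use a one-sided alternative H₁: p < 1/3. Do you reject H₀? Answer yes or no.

Exact binomial: n=30, k=13, p₀=1/3=0.3333
P(X≤13) from Σ C(n,i)·p₀^i·(1−p₀)^(n−i)
p-value (one-sided, H₁ less) = 0.91023
At α=0.05: p ≥ α → fail to reject H₀

reject H₀: no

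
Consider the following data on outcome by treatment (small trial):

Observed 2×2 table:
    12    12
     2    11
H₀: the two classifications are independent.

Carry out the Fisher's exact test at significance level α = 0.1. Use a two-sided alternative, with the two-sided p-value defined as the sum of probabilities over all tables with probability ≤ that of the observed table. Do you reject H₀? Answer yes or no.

Margins: r₁=24, r₂=13, c₁=14, c₂=23, n=37
p_obs = C(24,12)·C(13,2)/C(37,14); sum pmf over tables with pmf ≤ p_obs
p-value (two-sided) = 0.07404
At α=0.1: p < α → reject H₀

reject H₀: yes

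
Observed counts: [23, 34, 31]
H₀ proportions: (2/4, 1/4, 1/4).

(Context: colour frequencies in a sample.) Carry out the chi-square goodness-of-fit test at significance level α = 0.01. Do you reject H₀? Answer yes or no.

reject H₀: yes

n = 88; E_i = n·p_i = [44.00, 22.00, 22.00]
χ² = (23−44.00)²/44.00 + (34−22.00)²/22.00 + (31−22.00)²/22.00 = 20.2500
df = 2
p-value (upper-tail) = 0.00004
At α=0.01: p < α → reject H₀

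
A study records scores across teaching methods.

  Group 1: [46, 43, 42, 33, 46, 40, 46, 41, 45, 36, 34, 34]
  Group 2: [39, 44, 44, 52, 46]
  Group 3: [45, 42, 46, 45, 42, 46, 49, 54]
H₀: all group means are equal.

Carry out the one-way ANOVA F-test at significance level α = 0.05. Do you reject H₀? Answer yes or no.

reject H₀: yes

Group means [40.50, 45.00, 46.12], grand mean 43.200
SSB = Σnᵢ(x̄ᵢ−x̄)² = 172.125; SSW = ΣΣ(x−x̄ᵢ)² = 475.875
MSB = 172.125/2 = 86.0625; MSW = 475.875/22 = 21.6307
F = MSB/MSW = 3.9787
df = (2, 22)
p-value (upper-tail) = 0.03350
At α=0.05: p < α → reject H₀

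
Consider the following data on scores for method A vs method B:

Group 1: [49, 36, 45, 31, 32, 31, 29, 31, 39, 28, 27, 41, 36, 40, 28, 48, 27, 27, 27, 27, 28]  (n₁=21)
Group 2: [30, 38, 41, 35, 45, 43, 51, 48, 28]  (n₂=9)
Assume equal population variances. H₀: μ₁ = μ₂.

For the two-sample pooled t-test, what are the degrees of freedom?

df = n₁ + n₂ − 2 = 21 + 9 − 2 = 28

degrees of freedom = 28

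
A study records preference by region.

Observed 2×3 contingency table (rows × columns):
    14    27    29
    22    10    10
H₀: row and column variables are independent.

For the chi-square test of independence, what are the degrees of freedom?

df = (r−1)(c−1) = (2−1)·(3−1) = 2

degrees of freedom = 2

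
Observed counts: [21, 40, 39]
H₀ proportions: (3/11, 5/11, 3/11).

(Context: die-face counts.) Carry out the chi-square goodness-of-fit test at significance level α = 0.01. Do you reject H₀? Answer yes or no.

n = 100; E_i = n·p_i = [27.27, 45.45, 27.27]
χ² = (21−27.27)²/27.27 + (40−45.45)²/45.45 + (39−27.27)²/27.27 = 7.1400
df = 2
p-value (upper-tail) = 0.02816
At α=0.01: p ≥ α → fail to reject H₀

reject H₀: no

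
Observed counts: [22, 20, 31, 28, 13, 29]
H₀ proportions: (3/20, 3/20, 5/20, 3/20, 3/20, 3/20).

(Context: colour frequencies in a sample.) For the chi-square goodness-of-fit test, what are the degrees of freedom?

degrees of freedom = 5

df = k − 1 = 6 − 1 = 5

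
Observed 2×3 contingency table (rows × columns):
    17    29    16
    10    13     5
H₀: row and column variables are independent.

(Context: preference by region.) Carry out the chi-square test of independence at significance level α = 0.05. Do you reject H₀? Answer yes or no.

Row totals [62, 28], col totals [27, 42, 21], n=90
χ² = (17−18.60)²/18.60 + (29−28.93)²/28.93 + (16−14.47)²/14.47 + (10−8.40)²/8.40 + (13−13.07)²/13.07 + (5−6.53)²/6.53 = 0.9653
df = 2
p-value (upper-tail) = 0.61715
At α=0.05: p ≥ α → fail to reject H₀

reject H₀: no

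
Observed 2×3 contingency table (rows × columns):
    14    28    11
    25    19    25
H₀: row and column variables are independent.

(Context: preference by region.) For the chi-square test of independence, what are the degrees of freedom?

df = (r−1)(c−1) = (2−1)·(3−1) = 2

degrees of freedom = 2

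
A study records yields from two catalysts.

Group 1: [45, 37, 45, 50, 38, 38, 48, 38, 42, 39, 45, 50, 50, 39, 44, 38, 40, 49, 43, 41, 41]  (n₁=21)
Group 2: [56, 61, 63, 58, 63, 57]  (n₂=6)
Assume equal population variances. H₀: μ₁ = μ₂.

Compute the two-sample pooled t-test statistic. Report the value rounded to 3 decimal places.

x̄₁=42.857, s₁=4.509, n₁=21
x̄₂=59.667, s₂=3.077, n₂=6
s_p² = [20·4.509² + 5·3.077²]/25 = 18.1562
SE = √(s_p²·(1/21+1/6)) = 1.9725
t = (42.857−59.667)/1.9725 = -8.5221
df = 25

test statistic = -8.522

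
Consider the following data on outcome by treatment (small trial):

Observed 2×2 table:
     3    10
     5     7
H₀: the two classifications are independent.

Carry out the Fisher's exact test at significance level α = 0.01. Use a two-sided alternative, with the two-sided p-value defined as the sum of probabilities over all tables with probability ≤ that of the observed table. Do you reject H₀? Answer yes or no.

reject H₀: no

Margins: r₁=13, r₂=12, c₁=8, c₂=17, n=25
p_obs = C(13,3)·C(12,5)/C(25,8); sum pmf over tables with pmf ≤ p_obs
p-value (two-sided) = 0.41098
At α=0.01: p ≥ α → fail to reject H₀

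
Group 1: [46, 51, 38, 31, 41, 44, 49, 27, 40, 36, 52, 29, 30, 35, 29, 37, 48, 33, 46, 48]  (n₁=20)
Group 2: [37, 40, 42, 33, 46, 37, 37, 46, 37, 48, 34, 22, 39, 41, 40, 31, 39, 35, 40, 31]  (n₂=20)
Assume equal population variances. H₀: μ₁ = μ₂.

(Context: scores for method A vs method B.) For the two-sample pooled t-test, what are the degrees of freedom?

degrees of freedom = 38

df = n₁ + n₂ − 2 = 20 + 20 − 2 = 38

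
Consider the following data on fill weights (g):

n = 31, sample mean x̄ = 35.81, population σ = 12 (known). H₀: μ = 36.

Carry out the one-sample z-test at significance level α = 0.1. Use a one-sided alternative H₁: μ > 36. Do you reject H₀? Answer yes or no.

reject H₀: no

SE = σ/√n = 12/√31 = 2.1553
z = (x̄−μ₀)/SE = (35.81−36)/2.1553 = -0.0882
p-value (one-sided, H₁ greater) = 0.53512
At α=0.1: p ≥ α → fail to reject H₀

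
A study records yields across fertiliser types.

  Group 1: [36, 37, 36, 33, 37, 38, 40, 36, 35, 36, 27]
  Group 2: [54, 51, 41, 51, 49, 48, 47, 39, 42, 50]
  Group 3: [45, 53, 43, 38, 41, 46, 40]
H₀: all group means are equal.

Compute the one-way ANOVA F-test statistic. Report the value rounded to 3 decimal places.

Group means [35.55, 47.20, 43.71], grand mean 41.750
SSB = Σnᵢ(x̄ᵢ−x̄)² = 747.494; SSW = ΣΣ(x−x̄ᵢ)² = 477.756
MSB = 747.494/2 = 373.7471; MSW = 477.756/25 = 19.1102
F = MSB/MSW = 19.5574
df = (2, 25)

test statistic = 19.557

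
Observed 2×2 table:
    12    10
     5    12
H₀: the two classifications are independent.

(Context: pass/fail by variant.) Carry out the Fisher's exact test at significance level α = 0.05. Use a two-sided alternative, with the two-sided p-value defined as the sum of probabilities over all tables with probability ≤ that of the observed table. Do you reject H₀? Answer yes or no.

reject H₀: no

Margins: r₁=22, r₂=17, c₁=17, c₂=22, n=39
p_obs = C(22,12)·C(17,5)/C(39,17); sum pmf over tables with pmf ≤ p_obs
p-value (two-sided) = 0.19303
At α=0.05: p ≥ α → fail to reject H₀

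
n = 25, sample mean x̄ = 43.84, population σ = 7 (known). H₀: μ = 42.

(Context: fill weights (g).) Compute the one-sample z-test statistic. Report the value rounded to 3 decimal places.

SE = σ/√n = 7/√25 = 1.4000
z = (x̄−μ₀)/SE = (43.84−42)/1.4000 = 1.3143

test statistic = 1.314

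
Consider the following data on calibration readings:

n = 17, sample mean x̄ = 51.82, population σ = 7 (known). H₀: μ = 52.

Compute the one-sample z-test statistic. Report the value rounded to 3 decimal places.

SE = σ/√n = 7/√17 = 1.6977
z = (x̄−μ₀)/SE = (51.82−52)/1.6977 = -0.1060

test statistic = -0.106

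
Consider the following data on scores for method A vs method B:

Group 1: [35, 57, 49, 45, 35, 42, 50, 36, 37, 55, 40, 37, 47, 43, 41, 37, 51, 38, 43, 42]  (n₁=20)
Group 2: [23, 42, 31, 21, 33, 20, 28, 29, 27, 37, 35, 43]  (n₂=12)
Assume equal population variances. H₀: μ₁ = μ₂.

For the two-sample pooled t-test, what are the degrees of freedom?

degrees of freedom = 30

df = n₁ + n₂ − 2 = 20 + 12 − 2 = 30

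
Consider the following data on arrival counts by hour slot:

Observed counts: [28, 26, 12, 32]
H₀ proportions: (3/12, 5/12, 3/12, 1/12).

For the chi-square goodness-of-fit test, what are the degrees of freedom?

degrees of freedom = 3

df = k − 1 = 4 − 1 = 3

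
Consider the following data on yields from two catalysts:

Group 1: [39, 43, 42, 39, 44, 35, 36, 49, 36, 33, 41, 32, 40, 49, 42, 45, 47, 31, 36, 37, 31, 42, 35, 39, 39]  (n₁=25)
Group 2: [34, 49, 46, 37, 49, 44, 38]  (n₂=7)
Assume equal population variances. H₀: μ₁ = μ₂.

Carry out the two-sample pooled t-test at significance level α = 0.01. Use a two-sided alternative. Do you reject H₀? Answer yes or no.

reject H₀: no

x̄₁=39.280, s₁=5.192, n₁=25
x̄₂=42.429, s₂=6.079, n₂=7
s_p² = [24·5.192² + 6·6.079²]/30 = 28.9585
SE = √(s_p²·(1/25+1/7)) = 2.3011
t = (39.280−42.429)/2.3011 = -1.3683
df = 30
p-value (two-sided) = 0.18139
At α=0.01: p ≥ α → fail to reject H₀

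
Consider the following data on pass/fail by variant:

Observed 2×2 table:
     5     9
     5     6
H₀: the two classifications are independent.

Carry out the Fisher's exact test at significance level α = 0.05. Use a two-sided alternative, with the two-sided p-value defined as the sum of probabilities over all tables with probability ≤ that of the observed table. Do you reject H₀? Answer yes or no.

Margins: r₁=14, r₂=11, c₁=10, c₂=15, n=25
p_obs = C(14,5)·C(11,5)/C(25,10); sum pmf over tables with pmf ≤ p_obs
p-value (two-sided) = 0.69683
At α=0.05: p ≥ α → fail to reject H₀

reject H₀: no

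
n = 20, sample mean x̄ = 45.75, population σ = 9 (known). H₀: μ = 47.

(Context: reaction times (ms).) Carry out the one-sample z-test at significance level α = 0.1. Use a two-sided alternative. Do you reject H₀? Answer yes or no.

reject H₀: no

SE = σ/√n = 9/√20 = 2.0125
z = (x̄−μ₀)/SE = (45.75−47)/2.0125 = -0.6211
p-value (two-sided) = 0.53451
At α=0.1: p ≥ α → fail to reject H₀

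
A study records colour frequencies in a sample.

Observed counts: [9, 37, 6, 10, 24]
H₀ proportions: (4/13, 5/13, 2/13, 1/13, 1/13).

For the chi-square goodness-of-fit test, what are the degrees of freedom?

df = k − 1 = 5 − 1 = 4

degrees of freedom = 4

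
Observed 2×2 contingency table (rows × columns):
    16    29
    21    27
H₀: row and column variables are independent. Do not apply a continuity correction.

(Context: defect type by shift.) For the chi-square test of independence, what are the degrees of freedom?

df = (r−1)(c−1) = (2−1)·(2−1) = 1

degrees of freedom = 1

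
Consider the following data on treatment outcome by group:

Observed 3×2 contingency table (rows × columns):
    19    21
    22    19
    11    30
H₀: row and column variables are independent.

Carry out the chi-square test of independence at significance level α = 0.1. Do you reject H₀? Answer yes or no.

Row totals [40, 41, 41], col totals [52, 70], n=122
χ² = (19−17.05)²/17.05 + (21−22.95)²/22.95 + (22−17.48)²/17.48 + (19−23.52)²/23.52 + (11−17.48)²/17.48 + (30−23.52)²/23.52 = 6.6126
df = 2
p-value (upper-tail) = 0.03665
At α=0.1: p < α → reject H₀

reject H₀: yes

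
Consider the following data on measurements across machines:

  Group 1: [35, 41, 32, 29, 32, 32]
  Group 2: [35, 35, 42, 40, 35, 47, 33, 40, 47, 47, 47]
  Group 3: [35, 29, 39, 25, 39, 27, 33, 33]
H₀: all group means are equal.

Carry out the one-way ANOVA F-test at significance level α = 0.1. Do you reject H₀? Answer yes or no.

reject H₀: yes

Group means [33.50, 40.73, 32.50], grand mean 36.360
SSB = Σnᵢ(x̄ᵢ−x̄)² = 378.078; SSW = ΣΣ(x−x̄ᵢ)² = 593.682
MSB = 378.078/2 = 189.0391; MSW = 593.682/22 = 26.9855
F = MSB/MSW = 7.0052
df = (2, 22)
p-value (upper-tail) = 0.00443
At α=0.1: p < α → reject H₀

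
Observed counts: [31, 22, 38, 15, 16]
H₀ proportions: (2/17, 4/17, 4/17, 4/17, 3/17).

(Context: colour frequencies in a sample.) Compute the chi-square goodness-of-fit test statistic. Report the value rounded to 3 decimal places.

test statistic = 31.848

n = 122; E_i = n·p_i = [14.35, 28.71, 28.71, 28.71, 21.53]
χ² = (31−14.35)²/14.35 + (22−28.71)²/28.71 + (38−28.71)²/28.71 + (15−28.71)²/28.71 + (16−21.53)²/21.53 = 31.8477
df = 4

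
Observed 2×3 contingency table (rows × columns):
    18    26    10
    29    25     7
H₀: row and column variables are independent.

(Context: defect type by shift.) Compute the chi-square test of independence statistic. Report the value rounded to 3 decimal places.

test statistic = 2.707

Row totals [54, 61], col totals [47, 51, 17], n=115
χ² = (18−22.07)²/22.07 + (26−23.95)²/23.95 + (10−7.98)²/7.98 + (29−24.93)²/24.93 + (25−27.05)²/27.05 + (7−9.02)²/9.02 = 2.7074
df = 2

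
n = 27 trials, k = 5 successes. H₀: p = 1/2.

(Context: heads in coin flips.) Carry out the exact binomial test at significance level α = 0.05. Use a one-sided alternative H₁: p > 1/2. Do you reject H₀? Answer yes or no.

Exact binomial: n=27, k=5, p₀=1/2=0.5000
P(X≥5) from Σ C(n,i)·p₀^i·(1−p₀)^(n−i)
p-value (one-sided, H₁ greater) = 0.99984
At α=0.05: p ≥ α → fail to reject H₀

reject H₀: no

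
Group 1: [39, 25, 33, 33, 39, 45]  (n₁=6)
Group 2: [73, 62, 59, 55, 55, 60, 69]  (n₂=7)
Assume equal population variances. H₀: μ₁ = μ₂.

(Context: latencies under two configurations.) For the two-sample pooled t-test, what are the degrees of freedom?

df = n₁ + n₂ − 2 = 6 + 7 − 2 = 11

degrees of freedom = 11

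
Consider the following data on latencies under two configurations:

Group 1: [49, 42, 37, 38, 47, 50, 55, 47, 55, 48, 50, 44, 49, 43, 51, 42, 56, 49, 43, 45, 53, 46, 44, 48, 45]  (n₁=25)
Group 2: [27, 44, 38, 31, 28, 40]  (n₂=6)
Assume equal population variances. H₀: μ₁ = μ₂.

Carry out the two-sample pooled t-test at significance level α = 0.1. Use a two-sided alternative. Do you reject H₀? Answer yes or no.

x̄₁=47.040, s₁=4.928, n₁=25
x̄₂=34.667, s₂=6.976, n₂=6
s_p² = [24·4.928² + 5·6.976²]/29 = 28.4929
SE = √(s_p²·(1/25+1/6)) = 2.4266
t = (47.040−34.667)/2.4266 = 5.0990
df = 29
p-value (two-sided) = 0.00002
At α=0.1: p < α → reject H₀

reject H₀: yes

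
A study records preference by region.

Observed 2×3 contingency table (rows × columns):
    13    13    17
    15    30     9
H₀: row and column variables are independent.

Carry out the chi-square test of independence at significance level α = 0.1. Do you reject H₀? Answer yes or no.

reject H₀: yes

Row totals [43, 54], col totals [28, 43, 26], n=97
χ² = (13−12.41)²/12.41 + (13−19.06)²/19.06 + (17−11.53)²/11.53 + (15−15.59)²/15.59 + (30−23.94)²/23.94 + (9−14.47)²/14.47 = 8.1831
df = 2
p-value (upper-tail) = 0.01671
At α=0.1: p < α → reject H₀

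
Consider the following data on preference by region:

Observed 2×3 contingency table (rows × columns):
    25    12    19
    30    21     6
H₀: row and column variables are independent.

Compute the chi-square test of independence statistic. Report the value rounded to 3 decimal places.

Row totals [56, 57], col totals [55, 33, 25], n=113
χ² = (25−27.26)²/27.26 + (12−16.35)²/16.35 + (19−12.39)²/12.39 + (30−27.74)²/27.74 + (21−16.65)²/16.65 + (6−12.61)²/12.61 = 9.6610
df = 2

test statistic = 9.661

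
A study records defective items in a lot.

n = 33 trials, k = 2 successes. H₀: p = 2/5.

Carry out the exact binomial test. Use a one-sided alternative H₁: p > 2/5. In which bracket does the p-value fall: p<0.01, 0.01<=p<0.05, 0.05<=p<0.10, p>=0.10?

Exact binomial: n=33, k=2, p₀=2/5=0.4000
P(X≥2) from Σ C(n,i)·p₀^i·(1−p₀)^(n−i)
p-value (one-sided, H₁ greater) = 1.00000
→ bracket: p>=0.10

p-value bracket: p>=0.10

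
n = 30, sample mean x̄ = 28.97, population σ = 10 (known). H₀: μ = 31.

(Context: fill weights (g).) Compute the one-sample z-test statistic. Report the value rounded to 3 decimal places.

SE = σ/√n = 10/√30 = 1.8257
z = (x̄−μ₀)/SE = (28.97−31)/1.8257 = -1.1119

test statistic = -1.112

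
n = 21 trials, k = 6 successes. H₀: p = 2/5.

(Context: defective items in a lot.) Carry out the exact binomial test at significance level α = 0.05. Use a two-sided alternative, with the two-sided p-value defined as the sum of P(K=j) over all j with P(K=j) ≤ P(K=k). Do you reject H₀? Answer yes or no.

Exact binomial: n=21, k=6, p₀=2/5=0.4000
P(X=j) = C(n,j)·p₀^j·(1−p₀)^(n−j); p = Σ P(X=j) over j with P(X=j) ≤ P(X=6)
p-value (two-sided) = 0.37462
At α=0.05: p ≥ α → fail to reject H₀

reject H₀: no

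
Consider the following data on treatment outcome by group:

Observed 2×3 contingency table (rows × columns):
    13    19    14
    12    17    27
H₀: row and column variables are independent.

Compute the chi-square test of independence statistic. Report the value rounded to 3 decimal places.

test statistic = 3.325

Row totals [46, 56], col totals [25, 36, 41], n=102
χ² = (13−11.27)²/11.27 + (19−16.24)²/16.24 + (14−18.49)²/18.49 + (12−13.73)²/13.73 + (17−19.76)²/19.76 + (27−22.51)²/22.51 = 3.3246
df = 2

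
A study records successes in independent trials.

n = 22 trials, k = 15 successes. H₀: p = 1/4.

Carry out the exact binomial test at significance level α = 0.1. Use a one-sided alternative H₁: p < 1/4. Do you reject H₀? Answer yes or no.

Exact binomial: n=22, k=15, p₀=1/4=0.2500
P(X≤15) from Σ C(n,i)·p₀^i·(1−p₀)^(n−i)
p-value (one-sided, H₁ less) = 1.00000
At α=0.1: p ≥ α → fail to reject H₀

reject H₀: no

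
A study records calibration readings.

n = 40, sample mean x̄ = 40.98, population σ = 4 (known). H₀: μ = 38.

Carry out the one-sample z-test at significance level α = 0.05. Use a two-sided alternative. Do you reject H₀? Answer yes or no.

SE = σ/√n = 4/√40 = 0.6325
z = (x̄−μ₀)/SE = (40.98−38)/0.6325 = 4.7118
p-value (two-sided) = 0.00000
At α=0.05: p < α → reject H₀

reject H₀: yes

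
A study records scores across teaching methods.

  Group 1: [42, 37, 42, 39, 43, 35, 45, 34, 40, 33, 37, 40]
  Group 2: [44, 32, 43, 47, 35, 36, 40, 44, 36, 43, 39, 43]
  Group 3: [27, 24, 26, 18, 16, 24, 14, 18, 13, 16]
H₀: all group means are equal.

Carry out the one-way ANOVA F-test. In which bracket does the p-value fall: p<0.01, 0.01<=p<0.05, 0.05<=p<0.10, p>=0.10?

Group means [38.92, 40.17, 19.60], grand mean 33.676
SSB = Σnᵢ(x̄ᵢ−x̄)² = 2816.458; SSW = ΣΣ(x−x̄ᵢ)² = 626.983
MSB = 2816.458/2 = 1408.2289; MSW = 626.983/31 = 20.2253
F = MSB/MSW = 69.6272
df = (2, 31)
p-value (upper-tail) = 0.00000
→ bracket: p<0.01

p-value bracket: p<0.01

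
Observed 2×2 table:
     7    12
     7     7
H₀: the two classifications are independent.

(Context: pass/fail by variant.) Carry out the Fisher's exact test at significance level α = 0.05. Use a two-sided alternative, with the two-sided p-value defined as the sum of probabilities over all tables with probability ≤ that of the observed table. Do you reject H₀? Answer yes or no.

reject H₀: no

Margins: r₁=19, r₂=14, c₁=14, c₂=19, n=33
p_obs = C(19,7)·C(14,7)/C(33,14); sum pmf over tables with pmf ≤ p_obs
p-value (two-sided) = 0.49694
At α=0.05: p ≥ α → fail to reject H₀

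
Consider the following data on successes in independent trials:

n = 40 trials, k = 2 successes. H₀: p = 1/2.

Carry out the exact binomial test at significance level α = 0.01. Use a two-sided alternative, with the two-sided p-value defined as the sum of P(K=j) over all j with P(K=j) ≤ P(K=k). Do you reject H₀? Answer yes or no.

Exact binomial: n=40, k=2, p₀=1/2=0.5000
P(X=j) = C(n,j)·p₀^j·(1−p₀)^(n−j); p = Σ P(X=j) over j with P(X=j) ≤ P(X=2)
p-value (two-sided) = 0.00000
At α=0.01: p < α → reject H₀

reject H₀: yes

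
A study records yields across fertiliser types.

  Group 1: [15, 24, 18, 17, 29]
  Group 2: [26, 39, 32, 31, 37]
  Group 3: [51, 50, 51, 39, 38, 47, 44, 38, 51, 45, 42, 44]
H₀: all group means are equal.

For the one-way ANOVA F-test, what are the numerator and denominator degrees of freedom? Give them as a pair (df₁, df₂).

k = 3 groups, N = 22 total
df = (k−1, N−k) = (3−1, 22−3) = (2, 19)

degrees of freedom = [2, 19]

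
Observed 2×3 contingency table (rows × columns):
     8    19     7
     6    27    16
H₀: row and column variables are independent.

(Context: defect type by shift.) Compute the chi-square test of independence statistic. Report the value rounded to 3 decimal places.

test statistic = 2.572

Row totals [34, 49], col totals [14, 46, 23], n=83
χ² = (8−5.73)²/5.73 + (19−18.84)²/18.84 + (7−9.42)²/9.42 + (6−8.27)²/8.27 + (27−27.16)²/27.16 + (16−13.58)²/13.58 = 2.5719
df = 2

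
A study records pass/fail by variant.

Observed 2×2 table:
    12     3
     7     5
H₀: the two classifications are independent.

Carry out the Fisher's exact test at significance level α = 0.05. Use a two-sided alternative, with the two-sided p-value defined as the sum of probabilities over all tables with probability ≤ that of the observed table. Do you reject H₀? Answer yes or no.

Margins: r₁=15, r₂=12, c₁=19, c₂=8, n=27
p_obs = C(15,12)·C(12,7)/C(27,19); sum pmf over tables with pmf ≤ p_obs
p-value (two-sided) = 0.39807
At α=0.05: p ≥ α → fail to reject H₀

reject H₀: no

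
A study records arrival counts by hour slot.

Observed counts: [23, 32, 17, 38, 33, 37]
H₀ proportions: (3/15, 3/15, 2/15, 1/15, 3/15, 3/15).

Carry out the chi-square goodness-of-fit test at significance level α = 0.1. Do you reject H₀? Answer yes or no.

n = 180; E_i = n·p_i = [36.00, 36.00, 24.00, 12.00, 36.00, 36.00]
χ² = (23−36.00)²/36.00 + (32−36.00)²/36.00 + (17−24.00)²/24.00 + (38−12.00)²/12.00 + (33−36.00)²/36.00 + (37−36.00)²/36.00 = 63.7917
df = 5
p-value (upper-tail) = 0.00000
At α=0.1: p < α → reject H₀

reject H₀: yes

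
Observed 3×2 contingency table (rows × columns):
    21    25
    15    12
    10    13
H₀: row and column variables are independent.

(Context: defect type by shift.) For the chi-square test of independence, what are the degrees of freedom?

degrees of freedom = 2

df = (r−1)(c−1) = (3−1)·(2−1) = 2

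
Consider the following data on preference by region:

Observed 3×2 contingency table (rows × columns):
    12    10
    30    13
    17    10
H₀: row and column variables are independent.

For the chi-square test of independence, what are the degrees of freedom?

degrees of freedom = 2

df = (r−1)(c−1) = (3−1)·(2−1) = 2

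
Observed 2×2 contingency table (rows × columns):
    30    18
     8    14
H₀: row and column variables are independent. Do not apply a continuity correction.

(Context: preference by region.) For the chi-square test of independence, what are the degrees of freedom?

df = (r−1)(c−1) = (2−1)·(2−1) = 1

degrees of freedom = 1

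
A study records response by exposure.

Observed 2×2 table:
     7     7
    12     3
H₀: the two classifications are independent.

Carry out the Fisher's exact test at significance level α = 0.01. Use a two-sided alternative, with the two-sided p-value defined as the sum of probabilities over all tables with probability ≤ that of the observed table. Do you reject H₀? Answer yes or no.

reject H₀: no

Margins: r₁=14, r₂=15, c₁=19, c₂=10, n=29
p_obs = C(14,7)·C(15,12)/C(29,19); sum pmf over tables with pmf ≤ p_obs
p-value (two-sided) = 0.12814
At α=0.01: p ≥ α → fail to reject H₀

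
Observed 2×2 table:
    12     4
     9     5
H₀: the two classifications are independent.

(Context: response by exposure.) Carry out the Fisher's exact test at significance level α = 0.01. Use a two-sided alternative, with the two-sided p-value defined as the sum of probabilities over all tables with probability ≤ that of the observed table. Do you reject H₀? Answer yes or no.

Margins: r₁=16, r₂=14, c₁=21, c₂=9, n=30
p_obs = C(16,12)·C(14,9)/C(30,21); sum pmf over tables with pmf ≤ p_obs
p-value (two-sided) = 0.69439
At α=0.01: p ≥ α → fail to reject H₀

reject H₀: no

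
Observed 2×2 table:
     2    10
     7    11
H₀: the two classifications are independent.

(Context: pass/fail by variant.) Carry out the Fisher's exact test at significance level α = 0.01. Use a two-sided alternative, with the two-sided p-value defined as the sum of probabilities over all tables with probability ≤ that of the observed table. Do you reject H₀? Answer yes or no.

reject H₀: no

Margins: r₁=12, r₂=18, c₁=9, c₂=21, n=30
p_obs = C(12,2)·C(18,7)/C(30,9); sum pmf over tables with pmf ≤ p_obs
p-value (two-sided) = 0.24871
At α=0.01: p ≥ α → fail to reject H₀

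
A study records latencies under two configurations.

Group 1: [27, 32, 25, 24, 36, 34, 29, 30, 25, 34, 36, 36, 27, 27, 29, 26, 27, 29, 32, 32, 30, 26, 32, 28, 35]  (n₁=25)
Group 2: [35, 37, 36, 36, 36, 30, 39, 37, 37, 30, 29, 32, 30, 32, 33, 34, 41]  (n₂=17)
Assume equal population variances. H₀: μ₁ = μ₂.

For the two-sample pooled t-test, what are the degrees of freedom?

df = n₁ + n₂ − 2 = 25 + 17 − 2 = 40

degrees of freedom = 40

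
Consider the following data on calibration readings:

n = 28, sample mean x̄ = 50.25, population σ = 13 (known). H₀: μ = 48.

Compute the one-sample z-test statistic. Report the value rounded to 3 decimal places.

SE = σ/√n = 13/√28 = 2.4568
z = (x̄−μ₀)/SE = (50.25−48)/2.4568 = 0.9158

test statistic = 0.916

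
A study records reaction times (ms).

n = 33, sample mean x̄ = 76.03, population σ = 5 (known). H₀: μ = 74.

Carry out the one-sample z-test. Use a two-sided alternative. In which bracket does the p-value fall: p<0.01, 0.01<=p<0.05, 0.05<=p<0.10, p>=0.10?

p-value bracket: 0.01<=p<0.05

SE = σ/√n = 5/√33 = 0.8704
z = (x̄−μ₀)/SE = (76.03−74)/0.8704 = 2.3323
p-value (two-sided) = 0.01969
→ bracket: 0.01<=p<0.05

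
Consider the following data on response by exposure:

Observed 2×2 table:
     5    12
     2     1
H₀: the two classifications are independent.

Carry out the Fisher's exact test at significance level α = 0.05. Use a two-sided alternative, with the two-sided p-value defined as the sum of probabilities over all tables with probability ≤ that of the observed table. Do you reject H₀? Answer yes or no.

reject H₀: no

Margins: r₁=17, r₂=3, c₁=7, c₂=13, n=20
p_obs = C(17,5)·C(3,2)/C(20,7); sum pmf over tables with pmf ≤ p_obs
p-value (two-sided) = 0.27018
At α=0.05: p ≥ α → fail to reject H₀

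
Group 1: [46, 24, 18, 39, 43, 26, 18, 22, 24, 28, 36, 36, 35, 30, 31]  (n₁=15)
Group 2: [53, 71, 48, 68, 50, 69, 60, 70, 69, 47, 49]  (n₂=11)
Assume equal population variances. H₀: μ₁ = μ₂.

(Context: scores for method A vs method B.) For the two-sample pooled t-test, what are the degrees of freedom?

df = n₁ + n₂ − 2 = 15 + 11 − 2 = 24

degrees of freedom = 24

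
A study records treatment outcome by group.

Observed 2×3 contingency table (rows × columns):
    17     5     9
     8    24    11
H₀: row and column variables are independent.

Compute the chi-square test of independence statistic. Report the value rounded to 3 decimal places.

Row totals [31, 43], col totals [25, 29, 20], n=74
χ² = (17−10.47)²/10.47 + (5−12.15)²/12.15 + (9−8.38)²/8.38 + (8−14.53)²/14.53 + (24−16.85)²/16.85 + (11−11.62)²/11.62 = 14.3189
df = 2

test statistic = 14.319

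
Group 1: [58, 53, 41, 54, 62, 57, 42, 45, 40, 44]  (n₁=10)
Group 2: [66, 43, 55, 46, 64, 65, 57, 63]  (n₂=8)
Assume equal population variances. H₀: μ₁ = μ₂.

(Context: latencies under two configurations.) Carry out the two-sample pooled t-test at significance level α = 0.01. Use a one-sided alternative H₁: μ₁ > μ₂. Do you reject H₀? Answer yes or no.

x̄₁=49.600, s₁=8.072, n₁=10
x̄₂=57.375, s₂=8.863, n₂=8
s_p² = [9·8.072² + 7·8.863²]/16 = 71.0172
SE = √(s_p²·(1/10+1/8)) = 3.9974
t = (49.600−57.375)/3.9974 = -1.9450
df = 16
p-value (one-sided, H₁ greater) = 0.96522
At α=0.01: p ≥ α → fail to reject H₀

reject H₀: no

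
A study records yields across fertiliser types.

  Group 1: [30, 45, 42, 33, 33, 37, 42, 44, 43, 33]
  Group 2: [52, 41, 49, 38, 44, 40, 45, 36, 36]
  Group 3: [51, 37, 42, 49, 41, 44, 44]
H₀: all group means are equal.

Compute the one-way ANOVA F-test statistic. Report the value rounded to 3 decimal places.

Group means [38.20, 42.33, 44.00], grand mean 41.192
SSB = Σnᵢ(x̄ᵢ−x̄)² = 156.438; SSW = ΣΣ(x−x̄ᵢ)² = 671.600
MSB = 156.438/2 = 78.2192; MSW = 671.600/23 = 29.2000
F = MSB/MSW = 2.6787
df = (2, 23)

test statistic = 2.679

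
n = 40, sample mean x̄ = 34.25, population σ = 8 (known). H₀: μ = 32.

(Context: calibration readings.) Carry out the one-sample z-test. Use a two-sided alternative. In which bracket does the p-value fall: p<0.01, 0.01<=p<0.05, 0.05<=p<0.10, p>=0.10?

p-value bracket: 0.05<=p<0.10

SE = σ/√n = 8/√40 = 1.2649
z = (x̄−μ₀)/SE = (34.25−32)/1.2649 = 1.7788
p-value (two-sided) = 0.07528
→ bracket: 0.05<=p<0.10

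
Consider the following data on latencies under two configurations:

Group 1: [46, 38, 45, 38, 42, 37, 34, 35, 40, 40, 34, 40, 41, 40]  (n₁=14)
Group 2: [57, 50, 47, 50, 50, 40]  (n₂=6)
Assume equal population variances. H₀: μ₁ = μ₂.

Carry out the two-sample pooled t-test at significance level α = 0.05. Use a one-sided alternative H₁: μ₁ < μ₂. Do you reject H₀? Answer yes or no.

x̄₁=39.286, s₁=3.646, n₁=14
x̄₂=49.000, s₂=5.514, n₂=6
s_p² = [13·3.646² + 5·5.514²]/18 = 18.0476
SE = √(s_p²·(1/14+1/6)) = 2.0729
t = (39.286−49.000)/2.0729 = -4.6863
df = 18
p-value (one-sided, H₁ less) = 0.00009
At α=0.05: p < α → reject H₀

reject H₀: yes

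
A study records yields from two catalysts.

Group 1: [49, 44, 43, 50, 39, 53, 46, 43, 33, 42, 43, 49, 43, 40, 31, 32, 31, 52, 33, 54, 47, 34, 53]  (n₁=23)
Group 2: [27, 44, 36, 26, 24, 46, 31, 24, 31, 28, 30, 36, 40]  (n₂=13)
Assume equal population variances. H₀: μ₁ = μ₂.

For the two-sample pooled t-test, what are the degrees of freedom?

df = n₁ + n₂ − 2 = 23 + 13 − 2 = 34

degrees of freedom = 34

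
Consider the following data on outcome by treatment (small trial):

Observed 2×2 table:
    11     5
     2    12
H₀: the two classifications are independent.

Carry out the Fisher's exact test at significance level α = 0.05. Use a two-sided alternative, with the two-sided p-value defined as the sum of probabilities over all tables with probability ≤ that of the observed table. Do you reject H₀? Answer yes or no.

Margins: r₁=16, r₂=14, c₁=13, c₂=17, n=30
p_obs = C(16,11)·C(14,2)/C(30,13); sum pmf over tables with pmf ≤ p_obs
p-value (two-sided) = 0.00391
At α=0.05: p < α → reject H₀

reject H₀: yes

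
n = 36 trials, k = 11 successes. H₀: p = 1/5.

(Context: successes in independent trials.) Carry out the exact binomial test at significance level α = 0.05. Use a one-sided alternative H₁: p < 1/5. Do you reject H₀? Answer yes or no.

Exact binomial: n=36, k=11, p₀=1/5=0.2000
P(X≤11) from Σ C(n,i)·p₀^i·(1−p₀)^(n−i)
p-value (one-sided, H₁ less) = 0.95757
At α=0.05: p ≥ α → fail to reject H₀

reject H₀: no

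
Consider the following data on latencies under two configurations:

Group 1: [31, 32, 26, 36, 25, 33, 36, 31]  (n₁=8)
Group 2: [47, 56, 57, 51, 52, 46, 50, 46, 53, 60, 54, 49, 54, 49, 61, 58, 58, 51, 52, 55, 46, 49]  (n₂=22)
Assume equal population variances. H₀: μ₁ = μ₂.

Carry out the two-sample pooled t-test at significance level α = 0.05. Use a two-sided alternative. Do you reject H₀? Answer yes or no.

x̄₁=31.250, s₁=4.062, n₁=8
x̄₂=52.455, s₂=4.564, n₂=22
s_p² = [7·4.062² + 21·4.564²]/28 = 19.7484
SE = √(s_p²·(1/8+1/22)) = 1.8347
t = (31.250−52.455)/1.8347 = -11.5574
df = 28
p-value (two-sided) = 0.00000
At α=0.05: p < α → reject H₀

reject H₀: yes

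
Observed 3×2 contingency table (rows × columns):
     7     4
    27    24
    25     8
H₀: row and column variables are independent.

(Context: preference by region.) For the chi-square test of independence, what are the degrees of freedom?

degrees of freedom = 2

df = (r−1)(c−1) = (3−1)·(2−1) = 2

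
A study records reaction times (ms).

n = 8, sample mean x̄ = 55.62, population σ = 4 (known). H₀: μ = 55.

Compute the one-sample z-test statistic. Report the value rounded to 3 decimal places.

test statistic = 0.438

SE = σ/√n = 4/√8 = 1.4142
z = (x̄−μ₀)/SE = (55.62−55)/1.4142 = 0.4384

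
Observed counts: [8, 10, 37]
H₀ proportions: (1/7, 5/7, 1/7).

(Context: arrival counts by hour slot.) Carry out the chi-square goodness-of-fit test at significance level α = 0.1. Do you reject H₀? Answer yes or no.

reject H₀: yes

n = 55; E_i = n·p_i = [7.86, 39.29, 7.86]
χ² = (8−7.86)²/7.86 + (10−39.29)²/39.29 + (37−7.86)²/7.86 = 129.9273
df = 2
p-value (upper-tail) = 0.00000
At α=0.1: p < α → reject H₀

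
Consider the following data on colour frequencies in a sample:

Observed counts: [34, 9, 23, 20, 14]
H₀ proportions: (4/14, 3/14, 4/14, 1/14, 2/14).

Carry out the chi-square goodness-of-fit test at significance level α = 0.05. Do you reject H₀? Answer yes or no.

reject H₀: yes

n = 100; E_i = n·p_i = [28.57, 21.43, 28.57, 7.14, 14.29]
χ² = (34−28.57)²/28.57 + (9−21.43)²/21.43 + (23−28.57)²/28.57 + (20−7.14)²/7.14 + (14−14.29)²/14.29 = 32.4750
df = 4
p-value (upper-tail) = 0.00000
At α=0.05: p < α → reject H₀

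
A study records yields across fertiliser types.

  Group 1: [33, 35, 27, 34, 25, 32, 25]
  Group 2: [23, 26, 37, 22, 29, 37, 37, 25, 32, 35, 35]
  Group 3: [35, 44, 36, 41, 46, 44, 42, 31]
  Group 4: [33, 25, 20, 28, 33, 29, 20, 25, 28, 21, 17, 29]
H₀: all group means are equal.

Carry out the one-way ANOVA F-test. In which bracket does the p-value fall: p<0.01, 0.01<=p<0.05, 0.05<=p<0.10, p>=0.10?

Group means [30.14, 30.73, 39.88, 25.67], grand mean 30.947
SSB = Σnᵢ(x̄ᵢ−x̄)² = 977.314; SSW = ΣΣ(x−x̄ᵢ)² = 960.581
MSB = 977.314/3 = 325.7714; MSW = 960.581/34 = 28.2524
F = MSB/MSW = 11.5308
df = (3, 34)
p-value (upper-tail) = 0.00002
→ bracket: p<0.01

p-value bracket: p<0.01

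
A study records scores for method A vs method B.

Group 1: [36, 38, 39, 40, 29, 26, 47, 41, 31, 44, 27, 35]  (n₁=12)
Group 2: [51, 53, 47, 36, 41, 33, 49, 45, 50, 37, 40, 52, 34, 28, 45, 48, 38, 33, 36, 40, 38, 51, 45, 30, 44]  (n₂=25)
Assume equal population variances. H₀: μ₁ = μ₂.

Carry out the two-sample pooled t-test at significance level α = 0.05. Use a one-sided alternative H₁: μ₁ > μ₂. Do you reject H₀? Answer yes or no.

reject H₀: no

x̄₁=36.083, s₁=6.708, n₁=12
x̄₂=41.760, s₂=7.333, n₂=25
s_p² = [11·6.708² + 24·7.333²]/35 = 51.0136
SE = √(s_p²·(1/12+1/25)) = 2.5083
t = (36.083−41.760)/2.5083 = -2.2631
df = 35
p-value (one-sided, H₁ greater) = 0.98503
At α=0.05: p ≥ α → fail to reject H₀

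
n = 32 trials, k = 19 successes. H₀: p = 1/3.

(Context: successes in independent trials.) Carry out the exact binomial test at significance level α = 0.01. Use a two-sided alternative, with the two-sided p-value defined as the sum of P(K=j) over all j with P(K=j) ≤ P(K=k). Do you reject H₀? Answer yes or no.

reject H₀: yes

Exact binomial: n=32, k=19, p₀=1/3=0.3333
P(X=j) = C(n,j)·p₀^j·(1−p₀)^(n−j); p = Σ P(X=j) over j with P(X=j) ≤ P(X=19)
p-value (two-sided) = 0.00399
At α=0.01: p < α → reject H₀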